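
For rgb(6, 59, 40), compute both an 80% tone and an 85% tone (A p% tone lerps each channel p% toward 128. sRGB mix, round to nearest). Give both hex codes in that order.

#68726e, #6e7673

80% tone:
  R: 6 + 0.8×(128−6) = 6 + 97.6 = 103.6 → 104
  G: 59 + 0.8×(128−59) = 59 + 55.2 = 114.2 → 114
  B: 40 + 0.8×(128−40) = 40 + 70.4 = 110.4 → 110
  → #68726e
85% tone:
  R: 6 + 0.85×(128−6) = 6 + 103.7 = 109.7 → 110
  G: 59 + 58.65 = 117.65 → 118
  B: 40 + 74.8 = 114.8 → 115
  → #6e7673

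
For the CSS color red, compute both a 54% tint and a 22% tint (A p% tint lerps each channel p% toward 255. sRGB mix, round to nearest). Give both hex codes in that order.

#FF8A8A, #FF3838

CSS red is rgb(255, 0, 0).
54% tint:
  R: 255 + 0.54×(255−255) = 255 + 0 = 255 → 255
  G: 0 + 0.54×(255−0) = 0 + 137.7 = 137.7 → 138
  B: 0 + 0.54×(255−0) = 0 + 137.7 = 137.7 → 138
  → #FF8A8A
22% tint:
  R: 255 + 0.22×(255−255) = 255 + 0 = 255 → 255
  G: 0 + 0.22×(255−0) = 0 + 56.1 = 56.1 → 56
  B: 0 + 56.1 = 56.1 → 56
  → #FF3838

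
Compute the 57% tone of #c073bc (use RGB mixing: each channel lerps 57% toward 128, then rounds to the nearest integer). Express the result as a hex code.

#9c7a9a

#c073bc is rgb(192, 115, 188).
A 57% tone moves each channel 57% toward 128:
  R: 192 − 36.48 = 155.52 → 156
  G: 115 + 7.41 = 122.41 → 122
  B: 188 − 34.2 = 153.8 → 154
rgb(156, 122, 154) = #9c7a9a.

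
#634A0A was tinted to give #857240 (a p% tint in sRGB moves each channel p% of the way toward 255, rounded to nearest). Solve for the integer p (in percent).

22%

#634A0A is rgb(99, 74, 10); #857240 is rgb(133, 114, 64).
On the B channel (widest range): 64 ≈ 10 + (p/100)(255 − 10), so p ≈ 100×(64 − 10)/(255 − 10) = 5400/245 = 22.04.
p = 22 reproduces all three channels after rounding.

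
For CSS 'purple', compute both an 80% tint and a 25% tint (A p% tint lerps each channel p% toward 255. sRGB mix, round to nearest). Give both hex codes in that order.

#E6CCE6, #A040A0

CSS purple is rgb(128, 0, 128).
80% tint:
  R: 128 + 0.8×(255−128) = 128 + 101.6 = 229.6 → 230
  G: 0 + 204 = 204 → 204
  B: 128 + 0.8×(255−128) = 128 + 101.6 = 229.6 → 230
  → #E6CCE6
25% tint:
  R: 128 + 0.25×(255−128) = 128 + 31.75 = 159.75 → 160
  G: 0 + 63.75 = 63.75 → 64
  B: 128 + 31.75 = 159.75 → 160
  → #A040A0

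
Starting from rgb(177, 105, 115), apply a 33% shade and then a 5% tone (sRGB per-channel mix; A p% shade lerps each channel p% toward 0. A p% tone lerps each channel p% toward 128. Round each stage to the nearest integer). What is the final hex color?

#774950

Lerp each channel 33% toward 0:
  R: 177 − 58.41 = 118.59 → 119
  G: 105 − 34.65 = 70.35 → 70
  B: 115 + 0.33×(0−115) = 115 − 37.95 = 77.05 → 77
After the shade: rgb(119, 70, 77) = #77464D.
Lerp each channel 5% toward 128:
  R: 119 + 0.05×(128−119) = 119 + 0.45 = 119.45 → 119
  G: 70 + 2.9 = 72.9 → 73
  B: 77 + 0.05×(128−77) = 77 + 2.55 = 79.55 → 80
rgb(119, 73, 80) = #774950.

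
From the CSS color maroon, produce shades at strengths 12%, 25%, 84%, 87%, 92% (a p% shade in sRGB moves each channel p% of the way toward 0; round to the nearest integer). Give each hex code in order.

CSS maroon is rgb(128, 0, 0).
12%: (128 − 15.36 = 112.64→113, 0→0, 0→0) → #710000
25%: (128 − 32 = 96→96, 0→0, 0→0) → #600000
84%: (128 − 107.52 = 20.48→20, 0→0, 0→0) → #140000
87%: (128 − 111.36 = 16.64→17, 0→0, 0→0) → #110000
92%: (128 − 117.76 = 10.24→10, 0→0, 0→0) → #0A0000

#710000, #600000, #140000, #110000, #0A0000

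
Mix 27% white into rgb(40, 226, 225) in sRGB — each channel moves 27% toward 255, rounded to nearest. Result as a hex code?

A 27% tint moves each channel 27% toward 255:
  R: 40 + 58.05 = 98.05 → 98
  G: 226 + 7.83 = 233.83 → 234
  B: 225 + 8.1 = 233.1 → 233
rgb(98, 234, 233) = #62EAE9.

#62EAE9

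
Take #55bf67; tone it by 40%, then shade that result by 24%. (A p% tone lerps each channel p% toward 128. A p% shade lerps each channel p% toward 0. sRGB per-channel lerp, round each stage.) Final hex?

#55bf67 is rgb(85, 191, 103).
A 40% tone moves each channel 40% toward 128:
  R: 85 + 0.4×(128−85) = 85 + 17.2 = 102.2 → 102
  G: 191 − 25.2 = 165.8 → 166
  B: 103 + 10 = 113 → 113
After the tone: rgb(102, 166, 113) = #66a671.
Per channel, c → c + 0.24(0 − c):
  R: 102 + 0.24×(0−102) = 102 − 24.48 = 77.52 → 78
  G: 166 + 0.24×(0−166) = 166 − 39.84 = 126.16 → 126
  B: 113 − 27.12 = 85.88 → 86
rgb(78, 126, 86) = #4e7e56.

#4e7e56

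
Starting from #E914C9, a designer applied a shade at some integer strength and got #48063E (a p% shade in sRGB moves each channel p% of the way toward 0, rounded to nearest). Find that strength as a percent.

#E914C9 is rgb(233, 20, 201); #48063E is rgb(72, 6, 62).
On the R channel (widest range): 72 ≈ 233 + (p/100)(0 − 233), so p ≈ 100×(72 − 233)/(0 − 233) = -16100/-233 = 69.10.
p = 69 reproduces all three channels after rounding.

69%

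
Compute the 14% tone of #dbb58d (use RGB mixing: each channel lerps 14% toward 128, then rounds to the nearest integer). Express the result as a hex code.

#dbb58d is rgb(219, 181, 141).
Lerp each channel 14% toward 128:
  R: 219 − 12.74 = 206.26 → 206
  G: 181 + 0.14×(128−181) = 181 − 7.42 = 173.58 → 174
  B: 141 − 1.82 = 139.18 → 139
rgb(206, 174, 139) = #ceae8b.

#ceae8b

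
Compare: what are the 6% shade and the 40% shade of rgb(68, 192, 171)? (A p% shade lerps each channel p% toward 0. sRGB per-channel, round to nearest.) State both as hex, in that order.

6% shade:
  R: 68 − 4.08 = 63.92 → 64
  G: 192 + 0.06×(0−192) = 192 − 11.52 = 180.48 → 180
  B: 171 + 0.06×(0−171) = 171 − 10.26 = 160.74 → 161
  → #40b4a1
40% shade:
  R: 68 − 27.2 = 40.8 → 41
  G: 192 + 0.4×(0−192) = 192 − 76.8 = 115.2 → 115
  B: 171 + 0.4×(0−171) = 171 − 68.4 = 102.6 → 103
  → #297367

#40b4a1, #297367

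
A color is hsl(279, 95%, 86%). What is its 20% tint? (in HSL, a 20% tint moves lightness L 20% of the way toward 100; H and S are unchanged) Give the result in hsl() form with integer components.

hsl(279, 95%, 89%)

L moves 20% from 86 toward 100: 86 + 2.8 = 88.8 → 89.
H and S are unchanged.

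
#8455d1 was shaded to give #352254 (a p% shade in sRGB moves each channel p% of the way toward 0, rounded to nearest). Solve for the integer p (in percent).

#8455d1 is rgb(132, 85, 209); #352254 is rgb(53, 34, 84).
On the B channel (widest range): 84 ≈ 209 + (p/100)(0 − 209), so p ≈ 100×(84 − 209)/(0 − 209) = -12500/-209 = 59.81.
p = 60 reproduces all three channels after rounding.

60%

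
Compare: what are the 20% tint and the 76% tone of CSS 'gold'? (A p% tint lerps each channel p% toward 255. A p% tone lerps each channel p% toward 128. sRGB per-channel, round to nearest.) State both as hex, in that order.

CSS gold is rgb(255, 215, 0).
20% tint:
  R: 255 + 0.2×(255−255) = 255 + 0 = 255 → 255
  G: 215 + 0.2×(255−215) = 215 + 8 = 223 → 223
  B: 0 + 0.2×(255−0) = 0 + 51 = 51 → 51
  → #ffdf33
76% tone:
  R: 255 + 0.76×(128−255) = 255 − 96.52 = 158.48 → 158
  G: 215 − 66.12 = 148.88 → 149
  B: 0 + 0.76×(128−0) = 0 + 97.28 = 97.28 → 97
  → #9e9561

#ffdf33, #9e9561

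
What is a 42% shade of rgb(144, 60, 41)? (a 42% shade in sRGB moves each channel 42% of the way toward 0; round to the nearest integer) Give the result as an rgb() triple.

rgb(84, 35, 24)

Lerp each channel 42% toward 0:
  R: 144 + 0.42×(0−144) = 144 − 60.48 = 83.52 → 84
  G: 60 + 0.42×(0−60) = 60 − 25.2 = 34.8 → 35
  B: 41 + 0.42×(0−41) = 41 − 17.22 = 23.78 → 24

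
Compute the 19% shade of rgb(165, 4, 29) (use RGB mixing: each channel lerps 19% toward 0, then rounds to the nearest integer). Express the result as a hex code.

#860317

Per channel, c → c + 0.19(0 − c):
  R: 165 − 31.35 = 133.65 → 134
  G: 4 − 0.76 = 3.24 → 3
  B: 29 + 0.19×(0−29) = 29 − 5.51 = 23.49 → 23
rgb(134, 3, 23) = #860317.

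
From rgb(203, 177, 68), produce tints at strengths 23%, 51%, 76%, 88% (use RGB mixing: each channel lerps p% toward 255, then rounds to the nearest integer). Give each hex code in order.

23%: (203 + 11.96 = 214.96→215, 177 + 17.94 = 194.94→195, 68 + 43.01 = 111.01→111) → #D7C36F
51%: (203 + 26.52 = 229.52→230, 177 + 39.78 = 216.78→217, 68 + 95.37 = 163.37→163) → #E6D9A3
76%: (203 + 39.52 = 242.52→243, 177 + 59.28 = 236.28→236, 68 + 142.12 = 210.12→210) → #F3ECD2
88%: (203 + 45.76 = 248.76→249, 177 + 68.64 = 245.64→246, 68 + 164.56 = 232.56→233) → #F9F6E9

#D7C36F, #E6D9A3, #F3ECD2, #F9F6E9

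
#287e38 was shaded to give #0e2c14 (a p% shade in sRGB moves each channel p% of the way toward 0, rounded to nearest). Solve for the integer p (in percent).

65%

#287e38 is rgb(40, 126, 56); #0e2c14 is rgb(14, 44, 20).
On the G channel (widest range): 44 ≈ 126 + (p/100)(0 − 126), so p ≈ 100×(44 − 126)/(0 − 126) = -8200/-126 = 65.08.
p = 65 reproduces all three channels after rounding.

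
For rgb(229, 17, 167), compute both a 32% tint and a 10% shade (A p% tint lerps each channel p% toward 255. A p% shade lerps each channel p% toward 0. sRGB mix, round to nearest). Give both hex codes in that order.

#ed5dc3, #ce0f96

32% tint:
  R: 229 + 0.32×(255−229) = 229 + 8.32 = 237.32 → 237
  G: 17 + 0.32×(255−17) = 17 + 76.16 = 93.16 → 93
  B: 167 + 0.32×(255−167) = 167 + 28.16 = 195.16 → 195
  → #ed5dc3
10% shade:
  R: 229 − 22.9 = 206.1 → 206
  G: 17 + 0.1×(0−17) = 17 − 1.7 = 15.3 → 15
  B: 167 + 0.1×(0−167) = 167 − 16.7 = 150.3 → 150
  → #ce0f96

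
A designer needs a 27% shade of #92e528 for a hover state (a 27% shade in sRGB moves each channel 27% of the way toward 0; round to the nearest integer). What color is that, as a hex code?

#6ba71d

#92e528 is rgb(146, 229, 40).
Lerp each channel 27% toward 0:
  R: 146 + 0.27×(0−146) = 146 − 39.42 = 106.58 → 107
  G: 229 − 61.83 = 167.17 → 167
  B: 40 − 10.8 = 29.2 → 29
rgb(107, 167, 29) = #6ba71d.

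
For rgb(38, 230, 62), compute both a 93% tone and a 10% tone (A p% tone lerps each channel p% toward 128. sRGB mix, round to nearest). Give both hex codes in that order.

#7A877B, #2FDC45

93% tone:
  R: 38 + 83.7 = 121.7 → 122
  G: 230 − 94.86 = 135.14 → 135
  B: 62 + 0.93×(128−62) = 62 + 61.38 = 123.38 → 123
  → #7A877B
10% tone:
  R: 38 + 9 = 47 → 47
  G: 230 + 0.1×(128−230) = 230 − 10.2 = 219.8 → 220
  B: 62 + 0.1×(128−62) = 62 + 6.6 = 68.6 → 69
  → #2FDC45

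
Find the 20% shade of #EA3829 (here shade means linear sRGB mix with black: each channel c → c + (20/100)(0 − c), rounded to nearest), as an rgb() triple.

rgb(187, 45, 33)

#EA3829 is rgb(234, 56, 41).
A 20% shade moves each channel 20% toward 0:
  R: 234 + 0.2×(0−234) = 234 − 46.8 = 187.2 → 187
  G: 56 − 11.2 = 44.8 → 45
  B: 41 + 0.2×(0−41) = 41 − 8.2 = 32.8 → 33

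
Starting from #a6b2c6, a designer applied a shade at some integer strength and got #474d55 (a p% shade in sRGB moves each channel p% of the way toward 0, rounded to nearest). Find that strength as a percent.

#a6b2c6 is rgb(166, 178, 198); #474d55 is rgb(71, 77, 85).
On the B channel (widest range): 85 ≈ 198 + (p/100)(0 − 198), so p ≈ 100×(85 − 198)/(0 − 198) = -11300/-198 = 57.07.
p = 57 reproduces all three channels after rounding.

57%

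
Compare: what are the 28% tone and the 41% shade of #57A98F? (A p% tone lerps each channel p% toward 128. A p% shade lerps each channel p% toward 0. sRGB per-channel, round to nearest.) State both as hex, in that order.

#57A98F is rgb(87, 169, 143).
28% tone:
  R: 87 + 11.48 = 98.48 → 98
  G: 169 − 11.48 = 157.52 → 158
  B: 143 + 0.28×(128−143) = 143 − 4.2 = 138.8 → 139
  → #629E8B
41% shade:
  R: 87 − 35.67 = 51.33 → 51
  G: 169 + 0.41×(0−169) = 169 − 69.29 = 99.71 → 100
  B: 143 − 58.63 = 84.37 → 84
  → #336454

#629E8B, #336454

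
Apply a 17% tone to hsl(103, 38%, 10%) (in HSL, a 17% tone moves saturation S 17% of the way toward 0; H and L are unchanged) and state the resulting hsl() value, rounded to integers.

S moves 17% from 38 toward 0: 38 − 6.46 = 31.54 → 32.
H and L are unchanged.

hsl(103, 32%, 10%)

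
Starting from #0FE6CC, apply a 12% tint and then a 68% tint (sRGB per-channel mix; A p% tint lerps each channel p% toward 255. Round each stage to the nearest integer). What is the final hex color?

#BBF8F1

#0FE6CC is rgb(15, 230, 204).
Per channel, c → c + 0.12(255 − c):
  R: 15 + 28.8 = 43.8 → 44
  G: 230 + 0.12×(255−230) = 230 + 3 = 233 → 233
  B: 204 + 0.12×(255−204) = 204 + 6.12 = 210.12 → 210
After the tint: rgb(44, 233, 210) = #2CE9D2.
A 68% tint moves each channel 68% toward 255:
  R: 44 + 0.68×(255−44) = 44 + 143.48 = 187.48 → 187
  G: 233 + 14.96 = 247.96 → 248
  B: 210 + 30.6 = 240.6 → 241
rgb(187, 248, 241) = #BBF8F1.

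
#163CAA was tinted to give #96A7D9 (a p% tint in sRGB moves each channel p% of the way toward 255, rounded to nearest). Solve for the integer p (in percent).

55%

#163CAA is rgb(22, 60, 170); #96A7D9 is rgb(150, 167, 217).
On the R channel (widest range): 150 ≈ 22 + (p/100)(255 − 22), so p ≈ 100×(150 − 22)/(255 − 22) = 12800/233 = 54.94.
p = 55 reproduces all three channels after rounding.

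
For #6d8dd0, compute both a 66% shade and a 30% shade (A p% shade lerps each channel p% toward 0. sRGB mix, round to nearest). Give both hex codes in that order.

#6d8dd0 is rgb(109, 141, 208).
66% shade:
  R: 109 − 71.94 = 37.06 → 37
  G: 141 + 0.66×(0−141) = 141 − 93.06 = 47.94 → 48
  B: 208 + 0.66×(0−208) = 208 − 137.28 = 70.72 → 71
  → #253047
30% shade:
  R: 109 + 0.3×(0−109) = 109 − 32.7 = 76.3 → 76
  G: 141 + 0.3×(0−141) = 141 − 42.3 = 98.7 → 99
  B: 208 − 62.4 = 145.6 → 146
  → #4c6392

#253047, #4c6392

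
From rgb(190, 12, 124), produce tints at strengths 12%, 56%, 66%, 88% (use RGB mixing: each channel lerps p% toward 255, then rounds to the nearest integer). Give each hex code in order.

12%: (190 + 7.8 = 197.8→198, 12 + 29.16 = 41.16→41, 124 + 15.72 = 139.72→140) → #c6298c
56%: (190 + 36.4 = 226.4→226, 12 + 136.08 = 148.08→148, 124 + 73.36 = 197.36→197) → #e294c5
66%: (190 + 42.9 = 232.9→233, 12 + 160.38 = 172.38→172, 124 + 86.46 = 210.46→210) → #e9acd2
88%: (190 + 57.2 = 247.2→247, 12 + 213.84 = 225.84→226, 124 + 115.28 = 239.28→239) → #f7e2ef

#c6298c, #e294c5, #e9acd2, #f7e2ef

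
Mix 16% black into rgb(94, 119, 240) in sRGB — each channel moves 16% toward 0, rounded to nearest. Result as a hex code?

Lerp each channel 16% toward 0:
  R: 94 + 0.16×(0−94) = 94 − 15.04 = 78.96 → 79
  G: 119 − 19.04 = 99.96 → 100
  B: 240 + 0.16×(0−240) = 240 − 38.4 = 201.6 → 202
rgb(79, 100, 202) = #4F64CA.

#4F64CA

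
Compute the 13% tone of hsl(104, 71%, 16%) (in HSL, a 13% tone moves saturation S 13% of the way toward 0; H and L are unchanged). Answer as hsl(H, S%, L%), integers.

hsl(104, 62%, 16%)

S moves 13% from 71 toward 0: 71 − 9.23 = 61.77 → 62.
H and L are unchanged.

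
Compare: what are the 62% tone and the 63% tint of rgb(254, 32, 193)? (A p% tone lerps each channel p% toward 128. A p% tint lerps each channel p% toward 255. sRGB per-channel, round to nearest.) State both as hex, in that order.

62% tone:
  R: 254 − 78.12 = 175.88 → 176
  G: 32 + 59.52 = 91.52 → 92
  B: 193 + 0.62×(128−193) = 193 − 40.3 = 152.7 → 153
  → #b05c99
63% tint:
  R: 254 + 0.63×(255−254) = 254 + 0.63 = 254.63 → 255
  G: 32 + 140.49 = 172.49 → 172
  B: 193 + 39.06 = 232.06 → 232
  → #fface8

#b05c99, #fface8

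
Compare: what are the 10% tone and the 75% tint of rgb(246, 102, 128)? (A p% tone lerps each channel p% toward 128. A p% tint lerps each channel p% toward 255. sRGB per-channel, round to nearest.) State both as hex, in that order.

#EA6980, #FDD9DF

10% tone:
  R: 246 − 11.8 = 234.2 → 234
  G: 102 + 2.6 = 104.6 → 105
  B: 128 + 0.1×(128−128) = 128 + 0 = 128 → 128
  → #EA6980
75% tint:
  R: 246 + 0.75×(255−246) = 246 + 6.75 = 252.75 → 253
  G: 102 + 0.75×(255−102) = 102 + 114.75 = 216.75 → 217
  B: 128 + 95.25 = 223.25 → 223
  → #FDD9DF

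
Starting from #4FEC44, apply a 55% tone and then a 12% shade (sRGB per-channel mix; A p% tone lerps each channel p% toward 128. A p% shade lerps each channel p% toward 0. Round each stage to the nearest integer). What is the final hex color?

#5D9C59

#4FEC44 is rgb(79, 236, 68).
A 55% tone moves each channel 55% toward 128:
  R: 79 + 0.55×(128−79) = 79 + 26.95 = 105.95 → 106
  G: 236 − 59.4 = 176.6 → 177
  B: 68 + 0.55×(128−68) = 68 + 33 = 101 → 101
After the tone: rgb(106, 177, 101) = #6AB165.
Per channel, c → c + 0.12(0 − c):
  R: 106 + 0.12×(0−106) = 106 − 12.72 = 93.28 → 93
  G: 177 + 0.12×(0−177) = 177 − 21.24 = 155.76 → 156
  B: 101 − 12.12 = 88.88 → 89
rgb(93, 156, 89) = #5D9C59.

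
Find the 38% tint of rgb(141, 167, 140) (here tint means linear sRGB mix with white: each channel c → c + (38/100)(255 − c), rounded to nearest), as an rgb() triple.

A 38% tint moves each channel 38% toward 255:
  R: 141 + 0.38×(255−141) = 141 + 43.32 = 184.32 → 184
  G: 167 + 33.44 = 200.44 → 200
  B: 140 + 0.38×(255−140) = 140 + 43.7 = 183.7 → 184

rgb(184, 200, 184)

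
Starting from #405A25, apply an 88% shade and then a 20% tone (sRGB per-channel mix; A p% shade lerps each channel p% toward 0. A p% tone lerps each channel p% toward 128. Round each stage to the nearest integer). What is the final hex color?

#20221D

#405A25 is rgb(64, 90, 37).
Per channel, c → c + 0.88(0 − c):
  R: 64 + 0.88×(0−64) = 64 − 56.32 = 7.68 → 8
  G: 90 + 0.88×(0−90) = 90 − 79.2 = 10.8 → 11
  B: 37 − 32.56 = 4.44 → 4
After the shade: rgb(8, 11, 4) = #080B04.
Lerp each channel 20% toward 128:
  R: 8 + 24 = 32 → 32
  G: 11 + 23.4 = 34.4 → 34
  B: 4 + 24.8 = 28.8 → 29
rgb(32, 34, 29) = #20221D.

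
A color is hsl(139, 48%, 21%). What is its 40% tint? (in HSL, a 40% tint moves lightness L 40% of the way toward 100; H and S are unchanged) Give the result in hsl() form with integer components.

hsl(139, 48%, 53%)

L moves 40% from 21 toward 100: 21 + 31.6 = 52.6 → 53.
H and S are unchanged.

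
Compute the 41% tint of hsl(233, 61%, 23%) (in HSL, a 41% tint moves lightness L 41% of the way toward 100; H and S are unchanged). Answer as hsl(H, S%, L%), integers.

L moves 41% from 23 toward 100: 23 + 31.57 = 54.57 → 55.
H and S are unchanged.

hsl(233, 61%, 55%)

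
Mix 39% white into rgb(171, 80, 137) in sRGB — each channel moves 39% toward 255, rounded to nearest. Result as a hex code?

Per channel, c → c + 0.39(255 − c):
  R: 171 + 0.39×(255−171) = 171 + 32.76 = 203.76 → 204
  G: 80 + 68.25 = 148.25 → 148
  B: 137 + 0.39×(255−137) = 137 + 46.02 = 183.02 → 183
rgb(204, 148, 183) = #CC94B7.

#CC94B7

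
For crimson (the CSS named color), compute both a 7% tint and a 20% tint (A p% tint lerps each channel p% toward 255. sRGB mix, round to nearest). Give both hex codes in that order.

CSS crimson is rgb(220, 20, 60).
7% tint:
  R: 220 + 0.07×(255−220) = 220 + 2.45 = 222.45 → 222
  G: 20 + 16.45 = 36.45 → 36
  B: 60 + 0.07×(255−60) = 60 + 13.65 = 73.65 → 74
  → #DE244A
20% tint:
  R: 220 + 7 = 227 → 227
  G: 20 + 0.2×(255−20) = 20 + 47 = 67 → 67
  B: 60 + 0.2×(255−60) = 60 + 39 = 99 → 99
  → #E34363

#DE244A, #E34363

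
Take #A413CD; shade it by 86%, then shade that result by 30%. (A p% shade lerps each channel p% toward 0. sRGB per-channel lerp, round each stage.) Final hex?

#A413CD is rgb(164, 19, 205).
An 86% shade moves each channel 86% toward 0:
  R: 164 − 141.04 = 22.96 → 23
  G: 19 + 0.86×(0−19) = 19 − 16.34 = 2.66 → 3
  B: 205 + 0.86×(0−205) = 205 − 176.3 = 28.7 → 29
After the shade: rgb(23, 3, 29) = #17031D.
Per channel, c → c + 0.3(0 − c):
  R: 23 − 6.9 = 16.1 → 16
  G: 3 − 0.9 = 2.1 → 2
  B: 29 + 0.3×(0−29) = 29 − 8.7 = 20.3 → 20
rgb(16, 2, 20) = #100214.

#100214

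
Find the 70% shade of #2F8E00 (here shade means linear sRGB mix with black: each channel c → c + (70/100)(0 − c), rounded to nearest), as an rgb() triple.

rgb(14, 43, 0)

#2F8E00 is rgb(47, 142, 0).
A 70% shade moves each channel 70% toward 0:
  R: 47 + 0.7×(0−47) = 47 − 32.9 = 14.1 → 14
  G: 142 + 0.7×(0−142) = 142 − 99.4 = 42.6 → 43
  B: 0 + 0 = 0 → 0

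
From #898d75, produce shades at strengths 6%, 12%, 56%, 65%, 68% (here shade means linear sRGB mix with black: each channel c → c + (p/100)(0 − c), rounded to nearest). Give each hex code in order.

#898d75 is rgb(137, 141, 117).
6%: (137 − 8.22 = 128.78→129, 141 − 8.46 = 132.54→133, 117 − 7.02 = 109.98→110) → #81856e
12%: (137 − 16.44 = 120.56→121, 141 − 16.92 = 124.08→124, 117 − 14.04 = 102.96→103) → #797c67
56%: (137 − 76.72 = 60.28→60, 141 − 78.96 = 62.04→62, 117 − 65.52 = 51.48→51) → #3c3e33
65%: (137 − 89.05 = 47.95→48, 141 − 91.65 = 49.35→49, 117 − 76.05 = 40.95→41) → #303129
68%: (137 − 93.16 = 43.84→44, 141 − 95.88 = 45.12→45, 117 − 79.56 = 37.44→37) → #2c2d25

#81856e, #797c67, #3c3e33, #303129, #2c2d25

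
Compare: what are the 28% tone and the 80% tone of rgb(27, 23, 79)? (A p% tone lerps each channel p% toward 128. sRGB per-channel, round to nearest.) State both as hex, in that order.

#37345d, #6c6b76

28% tone:
  R: 27 + 28.28 = 55.28 → 55
  G: 23 + 29.4 = 52.4 → 52
  B: 79 + 0.28×(128−79) = 79 + 13.72 = 92.72 → 93
  → #37345d
80% tone:
  R: 27 + 0.8×(128−27) = 27 + 80.8 = 107.8 → 108
  G: 23 + 0.8×(128−23) = 23 + 84 = 107 → 107
  B: 79 + 0.8×(128−79) = 79 + 39.2 = 118.2 → 118
  → #6c6b76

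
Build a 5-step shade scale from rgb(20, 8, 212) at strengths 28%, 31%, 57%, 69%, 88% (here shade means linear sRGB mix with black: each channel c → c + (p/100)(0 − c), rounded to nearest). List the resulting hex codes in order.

28%: (20 − 5.6 = 14.4→14, 8 − 2.24 = 5.76→6, 212 − 59.36 = 152.64→153) → #0E0699
31%: (20 − 6.2 = 13.8→14, 8 − 2.48 = 5.52→6, 212 − 65.72 = 146.28→146) → #0E0692
57%: (20 − 11.4 = 8.6→9, 8 − 4.56 = 3.44→3, 212 − 120.84 = 91.16→91) → #09035B
69%: (20 − 13.8 = 6.2→6, 8 − 5.52 = 2.48→2, 212 − 146.28 = 65.72→66) → #060242
88%: (20 − 17.6 = 2.4→2, 8 − 7.04 = 0.96→1, 212 − 186.56 = 25.44→25) → #020119

#0E0699, #0E0692, #09035B, #060242, #020119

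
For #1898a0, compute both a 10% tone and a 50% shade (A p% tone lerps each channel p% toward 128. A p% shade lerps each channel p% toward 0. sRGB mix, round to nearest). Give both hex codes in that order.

#1898a0 is rgb(24, 152, 160).
10% tone:
  R: 24 + 0.1×(128−24) = 24 + 10.4 = 34.4 → 34
  G: 152 + 0.1×(128−152) = 152 − 2.4 = 149.6 → 150
  B: 160 − 3.2 = 156.8 → 157
  → #22969d
50% shade:
  R: 24 − 12 = 12 → 12
  G: 152 + 0.5×(0−152) = 152 − 76 = 76 → 76
  B: 160 + 0.5×(0−160) = 160 − 80 = 80 → 80
  → #0c4c50

#22969d, #0c4c50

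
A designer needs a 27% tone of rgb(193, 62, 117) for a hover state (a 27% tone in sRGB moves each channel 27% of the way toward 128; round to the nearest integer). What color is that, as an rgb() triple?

rgb(175, 80, 120)

Per channel, c → c + 0.27(128 − c):
  R: 193 + 0.27×(128−193) = 193 − 17.55 = 175.45 → 175
  G: 62 + 0.27×(128−62) = 62 + 17.82 = 79.82 → 80
  B: 117 + 2.97 = 119.97 → 120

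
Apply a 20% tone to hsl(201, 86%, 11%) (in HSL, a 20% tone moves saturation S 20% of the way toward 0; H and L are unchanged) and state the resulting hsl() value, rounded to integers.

S moves 20% from 86 toward 0: 86 − 17.2 = 68.8 → 69.
H and L are unchanged.

hsl(201, 69%, 11%)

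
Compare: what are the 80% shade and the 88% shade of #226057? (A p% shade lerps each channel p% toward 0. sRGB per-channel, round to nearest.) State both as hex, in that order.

#071311, #040c0a

#226057 is rgb(34, 96, 87).
80% shade:
  R: 34 + 0.8×(0−34) = 34 − 27.2 = 6.8 → 7
  G: 96 + 0.8×(0−96) = 96 − 76.8 = 19.2 → 19
  B: 87 − 69.6 = 17.4 → 17
  → #071311
88% shade:
  R: 34 + 0.88×(0−34) = 34 − 29.92 = 4.08 → 4
  G: 96 − 84.48 = 11.52 → 12
  B: 87 − 76.56 = 10.44 → 10
  → #040c0a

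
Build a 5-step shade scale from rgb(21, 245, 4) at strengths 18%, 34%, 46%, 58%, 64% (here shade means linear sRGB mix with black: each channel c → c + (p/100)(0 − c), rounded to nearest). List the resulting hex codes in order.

18%: (21 − 3.78 = 17.22→17, 245 − 44.1 = 200.9→201, 4 − 0.72 = 3.28→3) → #11C903
34%: (21 − 7.14 = 13.86→14, 245 − 83.3 = 161.7→162, 4 − 1.36 = 2.64→3) → #0EA203
46%: (21 − 9.66 = 11.34→11, 245 − 112.7 = 132.3→132, 4 − 1.84 = 2.16→2) → #0B8402
58%: (21 − 12.18 = 8.82→9, 245 − 142.1 = 102.9→103, 4 − 2.32 = 1.68→2) → #096702
64%: (21 − 13.44 = 7.56→8, 245 − 156.8 = 88.2→88, 4 − 2.56 = 1.44→1) → #085801

#11C903, #0EA203, #0B8402, #096702, #085801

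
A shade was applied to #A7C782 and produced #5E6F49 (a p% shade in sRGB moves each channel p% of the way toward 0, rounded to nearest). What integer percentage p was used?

44%

#A7C782 is rgb(167, 199, 130); #5E6F49 is rgb(94, 111, 73).
On the G channel (widest range): 111 ≈ 199 + (p/100)(0 − 199), so p ≈ 100×(111 − 199)/(0 − 199) = -8800/-199 = 44.22.
p = 44 reproduces all three channels after rounding.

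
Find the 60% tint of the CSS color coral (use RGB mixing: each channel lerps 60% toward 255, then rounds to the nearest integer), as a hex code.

CSS coral is rgb(255, 127, 80).
Lerp each channel 60% toward 255:
  R: 255 + 0.6×(255−255) = 255 + 0 = 255 → 255
  G: 127 + 0.6×(255−127) = 127 + 76.8 = 203.8 → 204
  B: 80 + 0.6×(255−80) = 80 + 105 = 185 → 185
rgb(255, 204, 185) = #FFCCB9.

#FFCCB9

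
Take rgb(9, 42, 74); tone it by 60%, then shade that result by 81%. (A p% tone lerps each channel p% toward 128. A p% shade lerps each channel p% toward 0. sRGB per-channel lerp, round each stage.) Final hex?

#0F1214

A 60% tone moves each channel 60% toward 128:
  R: 9 + 0.6×(128−9) = 9 + 71.4 = 80.4 → 80
  G: 42 + 0.6×(128−42) = 42 + 51.6 = 93.6 → 94
  B: 74 + 32.4 = 106.4 → 106
After the tone: rgb(80, 94, 106) = #505E6A.
Per channel, c → c + 0.81(0 − c):
  R: 80 − 64.8 = 15.2 → 15
  G: 94 + 0.81×(0−94) = 94 − 76.14 = 17.86 → 18
  B: 106 − 85.86 = 20.14 → 20
rgb(15, 18, 20) = #0F1214.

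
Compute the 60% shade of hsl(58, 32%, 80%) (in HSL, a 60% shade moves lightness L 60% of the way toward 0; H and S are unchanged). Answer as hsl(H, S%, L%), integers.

hsl(58, 32%, 32%)

L moves 60% from 80 toward 0: 80 − 48 = 32 → 32.
H and S are unchanged.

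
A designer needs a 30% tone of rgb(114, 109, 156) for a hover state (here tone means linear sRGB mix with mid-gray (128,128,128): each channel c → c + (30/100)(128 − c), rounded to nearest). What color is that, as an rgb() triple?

Lerp each channel 30% toward 128:
  R: 114 + 0.3×(128−114) = 114 + 4.2 = 118.2 → 118
  G: 109 + 0.3×(128−109) = 109 + 5.7 = 114.7 → 115
  B: 156 + 0.3×(128−156) = 156 − 8.4 = 147.6 → 148

rgb(118, 115, 148)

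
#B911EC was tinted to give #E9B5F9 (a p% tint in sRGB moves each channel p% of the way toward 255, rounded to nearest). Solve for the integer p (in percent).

69%

#B911EC is rgb(185, 17, 236); #E9B5F9 is rgb(233, 181, 249).
On the G channel (widest range): 181 ≈ 17 + (p/100)(255 − 17), so p ≈ 100×(181 − 17)/(255 − 17) = 16400/238 = 68.91.
p = 69 reproduces all three channels after rounding.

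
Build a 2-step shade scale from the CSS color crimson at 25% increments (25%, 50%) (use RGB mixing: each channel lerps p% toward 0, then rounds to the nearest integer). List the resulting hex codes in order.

CSS crimson is rgb(220, 20, 60).
25%: (220 − 55 = 165→165, 20 − 5 = 15→15, 60 − 15 = 45→45) → #a50f2d
50%: (220 − 110 = 110→110, 20 − 10 = 10→10, 60 − 30 = 30→30) → #6e0a1e

#a50f2d, #6e0a1e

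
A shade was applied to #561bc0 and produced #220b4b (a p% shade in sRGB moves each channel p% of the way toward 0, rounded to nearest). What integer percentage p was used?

61%

#561bc0 is rgb(86, 27, 192); #220b4b is rgb(34, 11, 75).
On the B channel (widest range): 75 ≈ 192 + (p/100)(0 − 192), so p ≈ 100×(75 − 192)/(0 − 192) = -11700/-192 = 60.94.
p = 61 reproduces all three channels after rounding.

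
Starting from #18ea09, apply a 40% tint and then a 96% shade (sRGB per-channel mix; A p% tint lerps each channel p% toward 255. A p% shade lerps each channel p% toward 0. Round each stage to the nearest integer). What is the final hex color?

#050a04

#18ea09 is rgb(24, 234, 9).
Per channel, c → c + 0.4(255 − c):
  R: 24 + 92.4 = 116.4 → 116
  G: 234 + 0.4×(255−234) = 234 + 8.4 = 242.4 → 242
  B: 9 + 98.4 = 107.4 → 107
After the tint: rgb(116, 242, 107) = #74f26b.
A 96% shade moves each channel 96% toward 0:
  R: 116 + 0.96×(0−116) = 116 − 111.36 = 4.64 → 5
  G: 242 + 0.96×(0−242) = 242 − 232.32 = 9.68 → 10
  B: 107 + 0.96×(0−107) = 107 − 102.72 = 4.28 → 4
rgb(5, 10, 4) = #050a04.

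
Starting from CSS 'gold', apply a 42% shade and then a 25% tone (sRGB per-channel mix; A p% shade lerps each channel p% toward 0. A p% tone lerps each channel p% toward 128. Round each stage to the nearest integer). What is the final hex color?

CSS gold is rgb(255, 215, 0).
Per channel, c → c + 0.42(0 − c):
  R: 255 − 107.1 = 147.9 → 148
  G: 215 − 90.3 = 124.7 → 125
  B: 0 + 0 = 0 → 0
After the shade: rgb(148, 125, 0) = #947D00.
Lerp each channel 25% toward 128:
  R: 148 − 5 = 143 → 143
  G: 125 + 0.25×(128−125) = 125 + 0.75 = 125.75 → 126
  B: 0 + 32 = 32 → 32
rgb(143, 126, 32) = #8F7E20.

#8F7E20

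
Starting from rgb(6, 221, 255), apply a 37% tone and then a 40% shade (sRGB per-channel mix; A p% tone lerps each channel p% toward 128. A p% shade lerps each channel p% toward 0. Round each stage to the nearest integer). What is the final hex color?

#1F707D

A 37% tone moves each channel 37% toward 128:
  R: 6 + 45.14 = 51.14 → 51
  G: 221 + 0.37×(128−221) = 221 − 34.41 = 186.59 → 187
  B: 255 + 0.37×(128−255) = 255 − 46.99 = 208.01 → 208
After the tone: rgb(51, 187, 208) = #33BBD0.
Per channel, c → c + 0.4(0 − c):
  R: 51 − 20.4 = 30.6 → 31
  G: 187 + 0.4×(0−187) = 187 − 74.8 = 112.2 → 112
  B: 208 − 83.2 = 124.8 → 125
rgb(31, 112, 125) = #1F707D.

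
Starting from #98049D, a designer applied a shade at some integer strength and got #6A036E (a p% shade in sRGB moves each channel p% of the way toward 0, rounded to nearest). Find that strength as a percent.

#98049D is rgb(152, 4, 157); #6A036E is rgb(106, 3, 110).
On the B channel (widest range): 110 ≈ 157 + (p/100)(0 − 157), so p ≈ 100×(110 − 157)/(0 − 157) = -4700/-157 = 29.94.
p = 30 reproduces all three channels after rounding.

30%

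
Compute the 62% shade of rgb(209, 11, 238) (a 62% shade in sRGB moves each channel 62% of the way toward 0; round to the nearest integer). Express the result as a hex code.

Per channel, c → c + 0.62(0 − c):
  R: 209 + 0.62×(0−209) = 209 − 129.58 = 79.42 → 79
  G: 11 + 0.62×(0−11) = 11 − 6.82 = 4.18 → 4
  B: 238 + 0.62×(0−238) = 238 − 147.56 = 90.44 → 90
rgb(79, 4, 90) = #4F045A.

#4F045A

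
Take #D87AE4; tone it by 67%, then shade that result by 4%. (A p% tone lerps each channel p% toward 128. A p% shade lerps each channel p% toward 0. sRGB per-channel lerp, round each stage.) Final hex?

#D87AE4 is rgb(216, 122, 228).
A 67% tone moves each channel 67% toward 128:
  R: 216 − 58.96 = 157.04 → 157
  G: 122 + 0.67×(128−122) = 122 + 4.02 = 126.02 → 126
  B: 228 − 67 = 161 → 161
After the tone: rgb(157, 126, 161) = #9D7EA1.
Per channel, c → c + 0.04(0 − c):
  R: 157 − 6.28 = 150.72 → 151
  G: 126 − 5.04 = 120.96 → 121
  B: 161 − 6.44 = 154.56 → 155
rgb(151, 121, 155) = #97799B.

#97799B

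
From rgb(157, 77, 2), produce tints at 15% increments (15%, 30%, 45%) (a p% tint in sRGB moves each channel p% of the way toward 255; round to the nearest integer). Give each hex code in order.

15%: (157 + 14.7 = 171.7→172, 77 + 26.7 = 103.7→104, 2 + 37.95 = 39.95→40) → #ac6828
30%: (157 + 29.4 = 186.4→186, 77 + 53.4 = 130.4→130, 2 + 75.9 = 77.9→78) → #ba824e
45%: (157 + 44.1 = 201.1→201, 77 + 80.1 = 157.1→157, 2 + 113.85 = 115.85→116) → #c99d74

#ac6828, #ba824e, #c99d74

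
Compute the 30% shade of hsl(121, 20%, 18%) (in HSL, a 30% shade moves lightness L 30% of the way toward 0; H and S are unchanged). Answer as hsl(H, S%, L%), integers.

hsl(121, 20%, 13%)

L moves 30% from 18 toward 0: 18 − 5.4 = 12.6 → 13.
H and S are unchanged.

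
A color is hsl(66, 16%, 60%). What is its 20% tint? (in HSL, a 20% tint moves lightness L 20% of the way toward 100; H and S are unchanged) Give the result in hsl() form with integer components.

L moves 20% from 60 toward 100: 60 + 8 = 68 → 68.
H and S are unchanged.

hsl(66, 16%, 68%)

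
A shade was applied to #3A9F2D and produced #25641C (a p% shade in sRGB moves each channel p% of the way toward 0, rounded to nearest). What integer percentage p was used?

37%

#3A9F2D is rgb(58, 159, 45); #25641C is rgb(37, 100, 28).
On the G channel (widest range): 100 ≈ 159 + (p/100)(0 − 159), so p ≈ 100×(100 − 159)/(0 − 159) = -5900/-159 = 37.11.
p = 37 reproduces all three channels after rounding.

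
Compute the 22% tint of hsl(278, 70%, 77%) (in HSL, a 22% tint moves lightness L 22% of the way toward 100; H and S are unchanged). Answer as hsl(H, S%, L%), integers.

L moves 22% from 77 toward 100: 77 + 5.06 = 82.06 → 82.
H and S are unchanged.

hsl(278, 70%, 82%)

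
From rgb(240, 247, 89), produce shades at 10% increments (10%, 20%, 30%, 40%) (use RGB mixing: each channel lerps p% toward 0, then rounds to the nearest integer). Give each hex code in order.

10%: (240 − 24 = 216→216, 247 − 24.7 = 222.3→222, 89 − 8.9 = 80.1→80) → #D8DE50
20%: (240 − 48 = 192→192, 247 − 49.4 = 197.6→198, 89 − 17.8 = 71.2→71) → #C0C647
30%: (240 − 72 = 168→168, 247 − 74.1 = 172.9→173, 89 − 26.7 = 62.3→62) → #A8AD3E
40%: (240 − 96 = 144→144, 247 − 98.8 = 148.2→148, 89 − 35.6 = 53.4→53) → #909435

#D8DE50, #C0C647, #A8AD3E, #909435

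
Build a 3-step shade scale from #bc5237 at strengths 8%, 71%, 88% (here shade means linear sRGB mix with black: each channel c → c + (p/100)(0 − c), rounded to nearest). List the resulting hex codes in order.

#bc5237 is rgb(188, 82, 55).
8%: (188 − 15.04 = 172.96→173, 82 − 6.56 = 75.44→75, 55 − 4.4 = 50.6→51) → #ad4b33
71%: (188 − 133.48 = 54.52→55, 82 − 58.22 = 23.78→24, 55 − 39.05 = 15.95→16) → #371810
88%: (188 − 165.44 = 22.56→23, 82 − 72.16 = 9.84→10, 55 − 48.4 = 6.6→7) → #170a07

#ad4b33, #371810, #170a07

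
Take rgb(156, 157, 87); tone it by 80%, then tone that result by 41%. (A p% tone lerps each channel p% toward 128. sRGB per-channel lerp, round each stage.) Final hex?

#84847B

Lerp each channel 80% toward 128:
  R: 156 − 22.4 = 133.6 → 134
  G: 157 + 0.8×(128−157) = 157 − 23.2 = 133.8 → 134
  B: 87 + 32.8 = 119.8 → 120
After the tone: rgb(134, 134, 120) = #868678.
Lerp each channel 41% toward 128:
  R: 134 + 0.41×(128−134) = 134 − 2.46 = 131.54 → 132
  G: 134 + 0.41×(128−134) = 134 − 2.46 = 131.54 → 132
  B: 120 + 0.41×(128−120) = 120 + 3.28 = 123.28 → 123
rgb(132, 132, 123) = #84847B.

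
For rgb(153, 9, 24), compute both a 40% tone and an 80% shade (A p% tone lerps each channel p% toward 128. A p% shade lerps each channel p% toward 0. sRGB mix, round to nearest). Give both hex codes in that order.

40% tone:
  R: 153 + 0.4×(128−153) = 153 − 10 = 143 → 143
  G: 9 + 0.4×(128−9) = 9 + 47.6 = 56.6 → 57
  B: 24 + 41.6 = 65.6 → 66
  → #8F3942
80% shade:
  R: 153 − 122.4 = 30.6 → 31
  G: 9 − 7.2 = 1.8 → 2
  B: 24 + 0.8×(0−24) = 24 − 19.2 = 4.8 → 5
  → #1F0205

#8F3942, #1F0205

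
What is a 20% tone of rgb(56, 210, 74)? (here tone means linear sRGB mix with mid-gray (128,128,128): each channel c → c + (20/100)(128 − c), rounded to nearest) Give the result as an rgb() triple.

Lerp each channel 20% toward 128:
  R: 56 + 0.2×(128−56) = 56 + 14.4 = 70.4 → 70
  G: 210 − 16.4 = 193.6 → 194
  B: 74 + 0.2×(128−74) = 74 + 10.8 = 84.8 → 85

rgb(70, 194, 85)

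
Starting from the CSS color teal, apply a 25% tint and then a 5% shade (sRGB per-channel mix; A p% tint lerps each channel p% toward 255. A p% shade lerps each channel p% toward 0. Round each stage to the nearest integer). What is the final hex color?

CSS teal is rgb(0, 128, 128).
A 25% tint moves each channel 25% toward 255:
  R: 0 + 63.75 = 63.75 → 64
  G: 128 + 0.25×(255−128) = 128 + 31.75 = 159.75 → 160
  B: 128 + 31.75 = 159.75 → 160
After the tint: rgb(64, 160, 160) = #40A0A0.
Lerp each channel 5% toward 0:
  R: 64 − 3.2 = 60.8 → 61
  G: 160 − 8 = 152 → 152
  B: 160 − 8 = 152 → 152
rgb(61, 152, 152) = #3D9898.

#3D9898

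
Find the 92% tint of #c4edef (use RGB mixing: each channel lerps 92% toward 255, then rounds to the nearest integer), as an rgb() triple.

rgb(250, 254, 254)

#c4edef is rgb(196, 237, 239).
Lerp each channel 92% toward 255:
  R: 196 + 0.92×(255−196) = 196 + 54.28 = 250.28 → 250
  G: 237 + 16.56 = 253.56 → 254
  B: 239 + 14.72 = 253.72 → 254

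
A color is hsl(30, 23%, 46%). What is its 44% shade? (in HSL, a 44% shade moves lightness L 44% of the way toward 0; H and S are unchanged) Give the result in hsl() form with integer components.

L moves 44% from 46 toward 0: 46 − 20.24 = 25.76 → 26.
H and S are unchanged.

hsl(30, 23%, 26%)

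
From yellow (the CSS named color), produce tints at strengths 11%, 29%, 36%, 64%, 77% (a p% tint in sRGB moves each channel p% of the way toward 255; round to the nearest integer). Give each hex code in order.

CSS yellow is rgb(255, 255, 0).
11%: (255→255, 255→255, 0 + 28.05 = 28.05→28) → #ffff1c
29%: (255→255, 255→255, 0 + 73.95 = 73.95→74) → #ffff4a
36%: (255→255, 255→255, 0 + 91.8 = 91.8→92) → #ffff5c
64%: (255→255, 255→255, 0 + 163.2 = 163.2→163) → #ffffa3
77%: (255→255, 255→255, 0 + 196.35 = 196.35→196) → #ffffc4

#ffff1c, #ffff4a, #ffff5c, #ffffa3, #ffffc4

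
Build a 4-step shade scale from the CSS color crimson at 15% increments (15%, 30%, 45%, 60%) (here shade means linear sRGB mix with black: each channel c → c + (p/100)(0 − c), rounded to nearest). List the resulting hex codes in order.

CSS crimson is rgb(220, 20, 60).
15%: (220 − 33 = 187→187, 20 − 3 = 17→17, 60 − 9 = 51→51) → #BB1133
30%: (220 − 66 = 154→154, 20 − 6 = 14→14, 60 − 18 = 42→42) → #9A0E2A
45%: (220 − 99 = 121→121, 20 − 9 = 11→11, 60 − 27 = 33→33) → #790B21
60%: (220 − 132 = 88→88, 20 − 12 = 8→8, 60 − 36 = 24→24) → #580818

#BB1133, #9A0E2A, #790B21, #580818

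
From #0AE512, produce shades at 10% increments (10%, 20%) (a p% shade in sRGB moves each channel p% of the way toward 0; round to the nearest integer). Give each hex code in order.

#09CE10, #08B70E

#0AE512 is rgb(10, 229, 18).
10%: (10 − 1 = 9→9, 229 − 22.9 = 206.1→206, 18 − 1.8 = 16.2→16) → #09CE10
20%: (10 − 2 = 8→8, 229 − 45.8 = 183.2→183, 18 − 3.6 = 14.4→14) → #08B70E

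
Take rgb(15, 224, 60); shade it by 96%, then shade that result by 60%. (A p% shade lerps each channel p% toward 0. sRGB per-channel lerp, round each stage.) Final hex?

A 96% shade moves each channel 96% toward 0:
  R: 15 + 0.96×(0−15) = 15 − 14.4 = 0.6 → 1
  G: 224 + 0.96×(0−224) = 224 − 215.04 = 8.96 → 9
  B: 60 + 0.96×(0−60) = 60 − 57.6 = 2.4 → 2
After the shade: rgb(1, 9, 2) = #010902.
A 60% shade moves each channel 60% toward 0:
  R: 1 − 0.6 = 0.4 → 0
  G: 9 + 0.6×(0−9) = 9 − 5.4 = 3.6 → 4
  B: 2 + 0.6×(0−2) = 2 − 1.2 = 0.8 → 1
rgb(0, 4, 1) = #000401.

#000401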